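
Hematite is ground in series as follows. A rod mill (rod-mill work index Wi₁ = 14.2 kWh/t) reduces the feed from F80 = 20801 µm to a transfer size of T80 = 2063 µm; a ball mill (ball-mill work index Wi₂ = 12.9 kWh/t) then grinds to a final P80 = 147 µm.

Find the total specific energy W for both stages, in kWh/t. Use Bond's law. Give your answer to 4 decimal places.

Bond: W = 10·Wi·(1/√P80 − 1/√F80)
Stage 1 (20801→2063 µm, Wi₁=14.2): W₁ = 10·14.2·(0.022017 − 0.006934) = 2.1418 kWh/t
Stage 2 (2063→147 µm, Wi₂=12.9): W₂ = 10·12.9·(0.082479 − 0.022017) = 7.7996 kWh/t
W = W₁ + W₂ = 2.1418 + 7.7996 = 9.9414 kWh/t

W = 9.9414 kWh/t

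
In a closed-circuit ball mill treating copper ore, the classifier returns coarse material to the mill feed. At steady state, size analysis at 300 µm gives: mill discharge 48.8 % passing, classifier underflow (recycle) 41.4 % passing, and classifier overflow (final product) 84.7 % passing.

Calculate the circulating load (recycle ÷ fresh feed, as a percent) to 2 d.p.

Balance %-passing 300 µm (r = R/F):
d + r·d = r·u + o → r(d−u) = o−d
r = (84.7 − 48.8)/(48.8 − 41.4) = 35.9/7.4 = 4.8514
CL = 100·r = 485.14 %

CL = 485.14 %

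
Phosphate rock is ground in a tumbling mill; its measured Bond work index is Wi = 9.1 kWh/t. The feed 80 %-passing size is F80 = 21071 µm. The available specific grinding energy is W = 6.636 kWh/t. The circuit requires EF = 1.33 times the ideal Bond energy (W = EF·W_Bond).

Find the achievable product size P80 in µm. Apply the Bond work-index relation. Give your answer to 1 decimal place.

W = 10·Wi·(P80^(-½) − F80^(-½))
W_Bond = W / EF = 6.636 / 1.33 = 4.9895 kWh/t
⇒ 1/√P80 = W_Bond/(10·Wi) + 1/√F80
  = 4.9895/(10·9.1) + 1/√21071 = 0.054829 + 0.006889 = 0.061718
P80 = (1/0.061718)² = 16.2026² = 262.53 µm

P80 = 262.5 µm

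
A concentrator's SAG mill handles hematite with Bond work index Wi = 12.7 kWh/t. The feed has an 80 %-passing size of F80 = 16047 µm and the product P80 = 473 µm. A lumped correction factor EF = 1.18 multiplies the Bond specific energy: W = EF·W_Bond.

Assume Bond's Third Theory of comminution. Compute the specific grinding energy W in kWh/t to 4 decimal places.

W = 5.7076 kWh/t

Bond:  W = 10 Wi (1/√P − 1/√F)
1/√473 = 0.045980;  1/√16047 = 0.007894
W = 10·12.7·(0.045980 − 0.007894) = 4.8369 kWh/t
W_actual = 1.18 × 4.8369 = 5.7076 kWh/t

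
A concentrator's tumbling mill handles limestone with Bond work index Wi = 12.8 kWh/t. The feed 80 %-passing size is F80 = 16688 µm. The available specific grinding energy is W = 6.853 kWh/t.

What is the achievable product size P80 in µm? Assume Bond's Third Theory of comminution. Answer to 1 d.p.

W = 10 Wi / √P80 − 10 Wi / √F80
P80^-0.5 = F80^-0.5 + W/(10 Wi)
  = 6.8530/(10·12.8) + 1/√16688 = 0.053539 + 0.007741 = 0.061280
P80 = (1/0.061280)² = 16.3185² = 266.29 µm

P80 = 266.3 µm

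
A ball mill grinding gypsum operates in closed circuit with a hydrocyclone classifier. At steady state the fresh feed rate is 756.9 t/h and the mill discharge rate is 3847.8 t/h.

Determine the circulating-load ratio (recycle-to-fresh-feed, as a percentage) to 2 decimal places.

Steady state: M = F + R.
R = M − F = 3847.8 − 756.9 = 3090.9 t/h
CL = 100·R/F = 100·3090.9/756.9 = 408.36 %

CL = 408.36 %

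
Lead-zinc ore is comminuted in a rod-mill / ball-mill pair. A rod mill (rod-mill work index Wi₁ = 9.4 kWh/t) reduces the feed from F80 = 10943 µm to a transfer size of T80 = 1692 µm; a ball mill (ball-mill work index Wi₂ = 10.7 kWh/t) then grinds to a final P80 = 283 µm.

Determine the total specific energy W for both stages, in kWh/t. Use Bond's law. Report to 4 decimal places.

W = 10 Wi (P80^-0.5 − F80^-0.5)
Stage 1 (10943→1692 µm, Wi₁=9.4): W₁ = 10·9.4·(0.024311 − 0.009559) = 1.3866 kWh/t
Stage 2 (1692→283 µm, Wi₂=10.7): W₂ = 10·10.7·(0.059444 − 0.024311) = 3.7592 kWh/t
W = W₁ + W₂ = 1.3866 + 3.7592 = 5.1459 kWh/t

W = 5.1459 kWh/t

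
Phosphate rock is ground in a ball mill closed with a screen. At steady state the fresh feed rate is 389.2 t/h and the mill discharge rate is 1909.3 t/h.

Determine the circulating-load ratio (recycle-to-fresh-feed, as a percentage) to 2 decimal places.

Discharge = new feed + return, hence
R = M − F = 1909.3 − 389.2 = 1520.1 t/h
CL = 100·R/F = 100·1520.1/389.2 = 390.57 %

CL = 390.57 %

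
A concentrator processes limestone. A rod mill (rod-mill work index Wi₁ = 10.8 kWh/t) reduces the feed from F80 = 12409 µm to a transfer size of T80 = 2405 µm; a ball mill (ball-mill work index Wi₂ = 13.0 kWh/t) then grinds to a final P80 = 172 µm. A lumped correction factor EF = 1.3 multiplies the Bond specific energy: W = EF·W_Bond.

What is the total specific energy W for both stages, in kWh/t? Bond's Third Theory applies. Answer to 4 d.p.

W = 11.0426 kWh/t

Bond: W = 10·Wi·(1/√P80 − 1/√F80)
Stage 1 (12409→2405 µm, Wi₁=10.8): W₁ = 10·10.8·(0.020391 − 0.008977) = 1.2327 kWh/t
Stage 2 (2405→172 µm, Wi₂=13.0): W₂ = 10·13.0·(0.076249 − 0.020391) = 7.2616 kWh/t
W = W₁ + W₂ = 1.2327 + 7.2616 = 8.4943 kWh/t
With EF = 1.3: W = 8.4943·1.3 = 11.0426 kWh/t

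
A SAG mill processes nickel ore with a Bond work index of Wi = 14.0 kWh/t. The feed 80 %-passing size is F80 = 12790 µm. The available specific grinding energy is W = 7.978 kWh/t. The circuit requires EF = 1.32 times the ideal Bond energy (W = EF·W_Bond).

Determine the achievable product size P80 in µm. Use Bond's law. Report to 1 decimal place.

P80 = 369.6 µm

W = 10·Wi·[P80^(−½) − F80^(−½)]
W_Bond = W / EF = 7.978 / 1.32 = 6.0439 kWh/t
P80^(−½) = W_Bond/(10 Wi) + F80^(−½)
  = 6.0439/(10·14.0) + 1/√12790 = 0.043171 + 0.008842 = 0.052013
P80 = (1/0.052013)² = 19.2259² = 369.63 µm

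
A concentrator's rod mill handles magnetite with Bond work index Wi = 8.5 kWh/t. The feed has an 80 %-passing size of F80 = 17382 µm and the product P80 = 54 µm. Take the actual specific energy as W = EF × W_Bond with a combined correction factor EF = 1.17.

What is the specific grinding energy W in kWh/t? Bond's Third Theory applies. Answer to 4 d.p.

W = 12.7791 kWh/t

W = 10 Wi (P80^-0.5 − F80^-0.5)
1/√54 = 0.136083;  1/√17382 = 0.007585
W = 10·8.5·(0.136083 − 0.007585) = 10.9223 kWh/t
With EF = 1.17: W = 10.9223·1.17 = 12.7791 kWh/t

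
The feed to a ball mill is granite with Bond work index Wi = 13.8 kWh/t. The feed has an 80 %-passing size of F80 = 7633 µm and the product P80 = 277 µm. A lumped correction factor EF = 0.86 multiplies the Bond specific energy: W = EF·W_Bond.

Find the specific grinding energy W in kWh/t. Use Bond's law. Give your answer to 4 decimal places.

W_Bond = 10·Wi·(1/√P₈₀ − 1/√F₈₀)
1/√277 = 0.060084;  1/√7633 = 0.011446
W = 10·13.8·(0.060084 − 0.011446) = 6.7121 kWh/t
Corrected W = EF·W_Bond = 0.86·6.7121 = 5.7724 kWh/t

W = 5.7724 kWh/t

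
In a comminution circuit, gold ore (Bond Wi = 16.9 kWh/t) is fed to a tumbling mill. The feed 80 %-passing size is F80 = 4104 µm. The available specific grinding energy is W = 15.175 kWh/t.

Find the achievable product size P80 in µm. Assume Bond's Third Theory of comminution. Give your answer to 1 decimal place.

Bond:  W = 10 Wi (1/√P − 1/√F)
P80^(−½) = W/(10 Wi) + F80^(−½)
  = 15.1750/(10·16.9) + 1/√4104 = 0.089793 + 0.015610 = 0.105403
P80 = (1/0.105403)² = 9.4874² = 90.01 µm

P80 = 90.0 µm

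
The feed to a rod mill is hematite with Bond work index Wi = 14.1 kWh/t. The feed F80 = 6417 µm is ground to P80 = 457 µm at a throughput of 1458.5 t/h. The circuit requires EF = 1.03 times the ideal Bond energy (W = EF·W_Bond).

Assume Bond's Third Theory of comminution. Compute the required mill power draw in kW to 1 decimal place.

P = 7264.2 kW

Bond: W = 10·Wi·(1/√P80 − 1/√F80)
W = 10·14.1·(1/√457 − 1/√6417) = 10·14.1·(0.034295) = 4.8355 kWh/t
With EF = 1.03: W = 4.8355·1.03 = 4.9806 kWh/t
Power = W × throughput = 4.9806 kWh/t × 1458.5 t/h = 7264.2 kW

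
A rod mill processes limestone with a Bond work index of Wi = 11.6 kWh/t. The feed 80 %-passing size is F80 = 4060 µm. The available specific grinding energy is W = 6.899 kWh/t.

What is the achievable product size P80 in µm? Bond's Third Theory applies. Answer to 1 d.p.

P80 = 177.0 µm

Bond: W = 10·Wi·(1/√P80 − 1/√F80)
⇒ 1/√P80 = W/(10·Wi) + 1/√F80
  = 6.8990/(10·11.6) + 1/√4060 = 0.059474 + 0.015694 = 0.075168
P80 = (1/0.075168)² = 13.3035² = 176.98 µm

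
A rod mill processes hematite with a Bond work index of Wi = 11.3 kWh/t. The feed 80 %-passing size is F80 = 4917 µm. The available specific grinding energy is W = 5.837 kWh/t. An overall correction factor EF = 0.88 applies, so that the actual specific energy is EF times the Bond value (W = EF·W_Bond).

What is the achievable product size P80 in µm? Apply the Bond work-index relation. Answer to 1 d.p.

W_Bond = 10·Wi·(1/√P₈₀ − 1/√F₈₀)
W_Bond = W / EF = 5.837 / 0.88 = 6.6330 kWh/t
P80^-0.5 = F80^-0.5 + W_Bond/(10 Wi)
  = 6.6330/(10·11.3) + 1/√4917 = 0.058699 + 0.014261 = 0.072960
P80 = (1/0.072960)² = 13.7062² = 187.86 µm

P80 = 187.9 µm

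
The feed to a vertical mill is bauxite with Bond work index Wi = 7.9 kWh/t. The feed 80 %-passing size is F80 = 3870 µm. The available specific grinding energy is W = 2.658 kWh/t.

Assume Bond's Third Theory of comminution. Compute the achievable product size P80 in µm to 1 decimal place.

W = 10·Wi·[P80^(−½) − F80^(−½)]
⇒ 1/√P80 = W/(10·Wi) + 1/√F80
  = 2.6580/(10·7.9) + 1/√3870 = 0.033646 + 0.016075 = 0.049720
P80 = (1/0.049720)² = 20.1125² = 404.51 µm

P80 = 404.5 µm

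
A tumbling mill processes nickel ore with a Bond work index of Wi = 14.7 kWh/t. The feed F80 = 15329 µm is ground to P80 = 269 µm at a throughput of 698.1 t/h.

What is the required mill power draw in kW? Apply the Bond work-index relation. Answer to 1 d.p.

P = 5428.0 kW

W_Bond = 10·Wi·(1/√P₈₀ − 1/√F₈₀)
W = 10·14.7·(1/√269 − 1/√15329) = 10·14.7·(0.052894) = 7.7754 kWh/t
P_mill = W·ṁ = 7.7754·698.1 = 5428.0 kW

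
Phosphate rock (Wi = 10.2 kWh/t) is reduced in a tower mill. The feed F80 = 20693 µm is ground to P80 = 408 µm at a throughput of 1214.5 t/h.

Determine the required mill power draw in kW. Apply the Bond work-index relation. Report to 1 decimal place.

P = 5271.8 kW

Bond: W = 10·Wi·(1/√P80 − 1/√F80)
W = 10·10.2·(1/√408 − 1/√20693) = 10·10.2·(0.042556) = 4.3407 kWh/t
Mill draw = 4.3407 × 1214.5 = 5271.8 kW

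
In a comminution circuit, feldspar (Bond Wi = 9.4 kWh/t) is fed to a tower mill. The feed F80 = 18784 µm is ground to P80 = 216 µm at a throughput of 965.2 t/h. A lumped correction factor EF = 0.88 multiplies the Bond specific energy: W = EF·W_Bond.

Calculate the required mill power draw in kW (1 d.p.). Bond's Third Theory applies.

P = 4850.0 kW

W = 10·Wi·[P80^(−½) − F80^(−½)]
W = 10·9.4·(1/√216 − 1/√18784) = 10·9.4·(0.060745) = 5.7100 kWh/t
Corrected W = EF·W_Bond = 0.88·5.7100 = 5.0248 kWh/t
Power = W × throughput = 5.0248 kWh/t × 965.2 t/h = 4850.0 kW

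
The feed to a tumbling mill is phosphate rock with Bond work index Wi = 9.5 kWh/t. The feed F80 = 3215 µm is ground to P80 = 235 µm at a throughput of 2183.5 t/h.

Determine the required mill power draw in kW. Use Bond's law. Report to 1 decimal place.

P = 9873.0 kW

W = 10 Wi (1/√P80 − 1/√F80)  [Bond]
W = 10·9.5·(1/√235 − 1/√3215) = 10·9.5·(0.047596) = 4.5217 kWh/t
P = W·T = 4.5217·2183.5 = 9873.0 kW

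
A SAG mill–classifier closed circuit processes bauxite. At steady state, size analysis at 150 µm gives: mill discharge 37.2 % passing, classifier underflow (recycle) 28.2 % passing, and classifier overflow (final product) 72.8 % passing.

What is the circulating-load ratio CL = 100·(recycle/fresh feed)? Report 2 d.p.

CL = 395.56 %

Two-product formula at 150 µm:
r = (o − d)/(d − u)
r = (72.8 − 37.2)/(37.2 − 28.2) = 35.6/9.0 = 3.9556
CL = 100·r = 395.56 %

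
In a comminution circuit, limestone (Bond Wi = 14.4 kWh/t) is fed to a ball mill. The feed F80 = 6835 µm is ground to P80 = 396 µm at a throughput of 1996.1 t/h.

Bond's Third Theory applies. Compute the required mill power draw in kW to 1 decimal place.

Bond:  W = 10 Wi (1/√P − 1/√F)
W = 10·14.4·(1/√396 − 1/√6835) = 10·14.4·(0.038156) = 5.4945 kWh/t
Power = W × throughput = 5.4945 kWh/t × 1996.1 t/h = 10967.6 kW

P = 10967.6 kW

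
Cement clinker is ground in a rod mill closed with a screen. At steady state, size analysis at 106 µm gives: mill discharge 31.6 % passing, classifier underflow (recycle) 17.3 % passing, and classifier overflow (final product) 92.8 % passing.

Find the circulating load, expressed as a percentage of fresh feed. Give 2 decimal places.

Let r = R/F. Size balance at 106 µm:
Fd + Rd = Ru + Fo ⇒ R/F = (o−d)/(d−u)
r = (92.8 − 31.6)/(31.6 − 17.3) = 61.2/14.3 = 4.2797
CL = 100·r = 427.97 %

CL = 427.97 %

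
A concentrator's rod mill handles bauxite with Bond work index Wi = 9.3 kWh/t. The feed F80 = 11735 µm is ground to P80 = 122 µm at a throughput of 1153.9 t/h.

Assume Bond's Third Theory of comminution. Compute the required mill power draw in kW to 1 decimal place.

P = 8725.0 kW

W = 10·Wi·[P80^(−½) − F80^(−½)]
W = 10·9.3·(1/√122 − 1/√11735) = 10·9.3·(0.081305) = 7.5613 kWh/t
Mill draw = 7.5613 × 1153.9 = 8725.0 kW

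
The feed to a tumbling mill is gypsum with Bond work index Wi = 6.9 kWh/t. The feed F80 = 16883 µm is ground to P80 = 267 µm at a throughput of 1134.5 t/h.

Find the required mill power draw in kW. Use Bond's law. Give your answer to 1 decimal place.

P = 4188.2 kW

W = 10 Wi / √P80 − 10 Wi / √F80
W = 10·6.9·(1/√267 − 1/√16883) = 10·6.9·(0.053503) = 3.6917 kWh/t
P_mill = W·ṁ = 3.6917·1134.5 = 4188.2 kW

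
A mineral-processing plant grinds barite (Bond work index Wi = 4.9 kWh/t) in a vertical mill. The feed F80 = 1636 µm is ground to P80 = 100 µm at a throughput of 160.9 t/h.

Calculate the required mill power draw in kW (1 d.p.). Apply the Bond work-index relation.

W_Bond = 10·Wi·(1/√P₈₀ − 1/√F₈₀)
W = 10·4.9·(1/√100 − 1/√1636) = 10·4.9·(0.075277) = 3.6886 kWh/t
P = W·T = 3.6886·160.9 = 593.5 kW

P = 593.5 kW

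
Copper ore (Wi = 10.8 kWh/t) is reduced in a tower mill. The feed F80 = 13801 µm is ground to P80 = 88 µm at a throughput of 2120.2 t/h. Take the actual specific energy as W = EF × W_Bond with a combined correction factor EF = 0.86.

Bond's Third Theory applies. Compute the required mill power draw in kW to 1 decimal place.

W_Bond = 10·Wi·(1/√P₈₀ − 1/√F₈₀)
W = 10·10.8·(1/√88 − 1/√13801) = 10·10.8·(0.098088) = 10.5935 kWh/t
Corrected W = EF·W_Bond = 0.86·10.5935 = 9.1104 kWh/t
Mill draw = 9.1104 × 2120.2 = 19315.9 kW

P = 19315.9 kW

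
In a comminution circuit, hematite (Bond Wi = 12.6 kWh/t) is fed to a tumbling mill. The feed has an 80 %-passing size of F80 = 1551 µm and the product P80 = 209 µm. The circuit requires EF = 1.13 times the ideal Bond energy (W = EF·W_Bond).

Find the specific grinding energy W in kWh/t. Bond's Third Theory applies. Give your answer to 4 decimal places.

W = 6.2333 kWh/t

W_Bond = 10·Wi·(1/√P₈₀ − 1/√F₈₀)
1/√209 = 0.069171;  1/√1551 = 0.025392
W = 10·12.6·(0.069171 − 0.025392) = 5.5162 kWh/t
W_actual = 1.13 × 5.5162 = 6.2333 kWh/t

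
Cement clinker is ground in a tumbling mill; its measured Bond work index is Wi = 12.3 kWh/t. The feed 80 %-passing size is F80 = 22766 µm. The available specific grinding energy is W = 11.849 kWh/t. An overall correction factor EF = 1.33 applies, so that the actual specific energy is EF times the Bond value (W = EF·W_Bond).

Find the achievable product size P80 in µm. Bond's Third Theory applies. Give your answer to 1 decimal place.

Bond: W = 10·Wi·(1/√P80 − 1/√F80)
W_Bond = W / EF = 11.849 / 1.33 = 8.9090 kWh/t
⇒ 1/√P80 = W_Bond/(10·Wi) + 1/√F80
  = 8.9090/(10·12.3) + 1/√22766 = 0.072431 + 0.006628 = 0.079059
P80 = (1/0.079059)² = 12.6488² = 159.99 µm

P80 = 160.0 µm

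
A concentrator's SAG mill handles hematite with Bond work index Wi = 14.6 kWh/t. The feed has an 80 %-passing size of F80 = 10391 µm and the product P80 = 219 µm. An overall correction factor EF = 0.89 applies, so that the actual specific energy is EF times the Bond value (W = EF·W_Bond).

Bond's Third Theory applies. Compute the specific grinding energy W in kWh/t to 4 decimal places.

W = 10·Wi·[P80^(−½) − F80^(−½)]
1/√219 = 0.067574;  1/√10391 = 0.009810
W = 10·14.6·(0.067574 − 0.009810) = 8.4335 kWh/t
Apply correction: 8.4335 × 0.89 = 7.5058 kWh/t

W = 7.5058 kWh/t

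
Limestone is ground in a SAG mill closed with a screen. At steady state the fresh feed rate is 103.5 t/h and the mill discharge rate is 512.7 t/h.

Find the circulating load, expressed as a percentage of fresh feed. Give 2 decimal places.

CL = 395.36 %

Steady state: M = F + R.
R = M − F = 512.7 − 103.5 = 409.2 t/h
CL = 100·R/F = 100·409.2/103.5 = 395.36 %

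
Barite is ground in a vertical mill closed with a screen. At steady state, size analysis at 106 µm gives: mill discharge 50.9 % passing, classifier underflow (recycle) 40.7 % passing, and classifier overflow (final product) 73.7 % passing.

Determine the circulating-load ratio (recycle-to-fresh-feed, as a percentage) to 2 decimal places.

CL = 223.53 %

Let r = R/F. Size balance at 106 µm:
r = (o − d)/(d − u)
r = (73.7 − 50.9)/(50.9 − 40.7) = 22.8/10.2 = 2.2353
CL = 100·r = 223.53 %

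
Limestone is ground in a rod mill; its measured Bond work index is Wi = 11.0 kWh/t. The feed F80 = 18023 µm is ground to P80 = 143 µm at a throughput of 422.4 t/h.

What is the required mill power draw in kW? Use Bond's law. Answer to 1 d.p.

P = 3539.4 kW

W = 10 Wi / √P80 − 10 Wi / √F80
W = 10·11.0·(1/√143 − 1/√18023) = 10·11.0·(0.076175) = 8.3793 kWh/t
P_mill = W·ṁ = 8.3793·422.4 = 3539.4 kW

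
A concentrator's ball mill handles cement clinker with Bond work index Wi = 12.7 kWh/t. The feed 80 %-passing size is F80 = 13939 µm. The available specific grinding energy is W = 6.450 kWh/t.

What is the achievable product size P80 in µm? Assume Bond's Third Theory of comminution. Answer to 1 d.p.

W = 10·Wi·(P80^(-½) − F80^(-½))
P80^-0.5 = F80^-0.5 + W/(10 Wi)
  = 6.4500/(10·12.7) + 1/√13939 = 0.050787 + 0.008470 = 0.059257
P80 = (1/0.059257)² = 16.8755² = 284.78 µm

P80 = 284.8 µm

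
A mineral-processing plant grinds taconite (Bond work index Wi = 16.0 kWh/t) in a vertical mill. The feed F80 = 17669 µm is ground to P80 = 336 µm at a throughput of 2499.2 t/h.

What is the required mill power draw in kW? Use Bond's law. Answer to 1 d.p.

P = 18806.5 kW

W = 10 Wi (1/√P80 − 1/√F80)  [Bond]
W = 10·16.0·(1/√336 − 1/√17669) = 10·16.0·(0.047031) = 7.5250 kWh/t
P_mill = W·ṁ = 7.5250·2499.2 = 18806.5 kW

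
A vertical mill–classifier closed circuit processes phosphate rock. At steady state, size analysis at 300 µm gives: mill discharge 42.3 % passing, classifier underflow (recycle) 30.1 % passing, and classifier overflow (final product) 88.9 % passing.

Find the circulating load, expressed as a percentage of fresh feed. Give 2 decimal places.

CL = 381.97 %

Two-product formula at 300 µm:
(1+r)d = ru + o → r = (o−d)/(d−u)
r = (88.9 − 42.3)/(42.3 − 30.1) = 46.6/12.2 = 3.8197
CL = 100·r = 381.97 %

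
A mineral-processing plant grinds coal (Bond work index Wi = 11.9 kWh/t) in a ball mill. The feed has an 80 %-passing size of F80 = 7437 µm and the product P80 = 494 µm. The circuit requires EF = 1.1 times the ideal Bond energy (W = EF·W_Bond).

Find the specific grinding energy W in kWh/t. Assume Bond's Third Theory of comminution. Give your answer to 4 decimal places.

Bond: W = 10·Wi·(1/√P80 − 1/√F80)
1/√494 = 0.044992;  1/√7437 = 0.011596
W = 10·11.9·(0.044992 − 0.011596) = 3.9742 kWh/t
With EF = 1.1: W = 3.9742·1.1 = 4.3716 kWh/t

W = 4.3716 kWh/t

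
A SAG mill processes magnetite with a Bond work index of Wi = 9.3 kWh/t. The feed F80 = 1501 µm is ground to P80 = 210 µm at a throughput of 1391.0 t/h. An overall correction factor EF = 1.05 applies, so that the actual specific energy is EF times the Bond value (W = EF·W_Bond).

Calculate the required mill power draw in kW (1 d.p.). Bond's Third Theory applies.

Bond: W = 10·Wi·(1/√P80 − 1/√F80)
W = 10·9.3·(1/√210 − 1/√1501) = 10·9.3·(0.043195) = 4.0172 kWh/t
Corrected W = EF·W_Bond = 1.05·4.0172 = 4.2180 kWh/t
P_mill = W·ṁ = 4.2180·1391.0 = 5867.3 kW

P = 5867.3 kW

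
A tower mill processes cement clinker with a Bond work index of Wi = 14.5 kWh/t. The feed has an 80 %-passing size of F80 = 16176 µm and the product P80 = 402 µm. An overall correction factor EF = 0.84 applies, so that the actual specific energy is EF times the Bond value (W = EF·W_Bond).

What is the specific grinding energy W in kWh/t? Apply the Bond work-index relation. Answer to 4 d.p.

W = 10 Wi (1/√P80 − 1/√F80)  [Bond]
1/√402 = 0.049875;  1/√16176 = 0.007863
W = 10·14.5·(0.049875 − 0.007863) = 6.0919 kWh/t
With EF = 0.84: W = 6.0919·0.84 = 5.1172 kWh/t

W = 5.1172 kWh/t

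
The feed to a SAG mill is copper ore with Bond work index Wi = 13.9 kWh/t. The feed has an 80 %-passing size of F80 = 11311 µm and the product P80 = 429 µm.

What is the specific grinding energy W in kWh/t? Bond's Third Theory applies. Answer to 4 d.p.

Bond: W = 10·Wi·(1/√P80 − 1/√F80)
1/√429 = 0.048280;  1/√11311 = 0.009403
W = 10·13.9·(0.048280 − 0.009403) = 5.4040 kWh/t

W = 5.4040 kWh/t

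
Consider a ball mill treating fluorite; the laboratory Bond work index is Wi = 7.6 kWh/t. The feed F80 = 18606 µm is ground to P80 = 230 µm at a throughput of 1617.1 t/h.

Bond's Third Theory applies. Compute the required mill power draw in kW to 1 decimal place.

W = 10 Wi / √P80 − 10 Wi / √F80
W = 10·7.6·(1/√230 − 1/√18606) = 10·7.6·(0.058607) = 4.4541 kWh/t
P = W·T = 4.4541·1617.1 = 7202.8 kW

P = 7202.8 kW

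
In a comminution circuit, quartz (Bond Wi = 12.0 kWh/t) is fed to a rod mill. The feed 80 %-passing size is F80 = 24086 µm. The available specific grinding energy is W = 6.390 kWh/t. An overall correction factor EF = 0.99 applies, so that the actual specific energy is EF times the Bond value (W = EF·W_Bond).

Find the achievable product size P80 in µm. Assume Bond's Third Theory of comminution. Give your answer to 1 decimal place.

W = 10 Wi / √P80 − 10 Wi / √F80
W_Bond = W / EF = 6.390 / 0.99 = 6.4545 kWh/t
⇒ 1/√P80 = W_Bond/(10·Wi) + 1/√F80
  = 6.4545/(10·12.0) + 1/√24086 = 0.053788 + 0.006443 = 0.060231
P80 = (1/0.060231)² = 16.6027² = 275.65 µm

P80 = 275.6 µm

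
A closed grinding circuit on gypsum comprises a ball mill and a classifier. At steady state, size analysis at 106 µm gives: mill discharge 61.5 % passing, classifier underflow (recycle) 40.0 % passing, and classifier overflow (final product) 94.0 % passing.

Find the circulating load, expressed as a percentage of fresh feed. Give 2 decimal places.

Two-product formula at 106 µm:
r = (o − d)/(d − u)
r = (94.0 − 61.5)/(61.5 − 40.0) = 32.5/21.5 = 1.5116
CL = 100·r = 151.16 %

CL = 151.16 %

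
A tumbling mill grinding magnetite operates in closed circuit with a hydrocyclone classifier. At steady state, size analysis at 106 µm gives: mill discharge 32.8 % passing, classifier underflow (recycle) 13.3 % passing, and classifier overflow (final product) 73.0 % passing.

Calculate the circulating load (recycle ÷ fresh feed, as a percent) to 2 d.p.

CL = 206.15 %

Balance %-passing 106 µm (r = R/F):
r = (o − d)/(d − u)
r = (73.0 − 32.8)/(32.8 − 13.3) = 40.2/19.5 = 2.0615
CL = 100·r = 206.15 %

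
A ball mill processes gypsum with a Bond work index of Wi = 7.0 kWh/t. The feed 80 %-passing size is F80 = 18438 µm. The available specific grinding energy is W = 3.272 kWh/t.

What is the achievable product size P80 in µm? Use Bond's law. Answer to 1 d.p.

P80 = 341.6 µm

W = 10 Wi (P80^-0.5 − F80^-0.5)
P80^(−½) = W/(10 Wi) + F80^(−½)
  = 3.2720/(10·7.0) + 1/√18438 = 0.046743 + 0.007364 = 0.054107
P80 = (1/0.054107)² = 18.4818² = 341.58 µm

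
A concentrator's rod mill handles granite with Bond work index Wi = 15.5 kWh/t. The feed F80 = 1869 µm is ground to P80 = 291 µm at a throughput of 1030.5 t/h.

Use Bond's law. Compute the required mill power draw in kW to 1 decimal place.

P = 5668.7 kW

W = 10 Wi (1/√P80 − 1/√F80)  [Bond]
W = 10·15.5·(1/√291 − 1/√1869) = 10·15.5·(0.035490) = 5.5009 kWh/t
Power = W × throughput = 5.5009 kWh/t × 1030.5 t/h = 5668.7 kW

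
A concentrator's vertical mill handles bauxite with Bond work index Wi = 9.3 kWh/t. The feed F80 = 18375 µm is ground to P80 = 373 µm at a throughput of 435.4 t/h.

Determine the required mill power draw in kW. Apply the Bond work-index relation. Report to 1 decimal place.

P = 1797.9 kW

W_Bond = 10·Wi·(1/√P₈₀ − 1/√F₈₀)
W = 10·9.3·(1/√373 − 1/√18375) = 10·9.3·(0.044401) = 4.1293 kWh/t
Power = W × throughput = 4.1293 kWh/t × 435.4 t/h = 1797.9 kW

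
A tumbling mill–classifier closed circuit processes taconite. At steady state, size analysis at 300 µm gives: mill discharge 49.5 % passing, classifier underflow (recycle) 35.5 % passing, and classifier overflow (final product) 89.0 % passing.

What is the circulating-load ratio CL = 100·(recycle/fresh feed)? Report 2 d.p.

Mass balance on the −300 µm fraction:
r = (o − d)/(d − u)
r = (89.0 − 49.5)/(49.5 − 35.5) = 39.5/14.0 = 2.8214
CL = 100·r = 282.14 %

CL = 282.14 %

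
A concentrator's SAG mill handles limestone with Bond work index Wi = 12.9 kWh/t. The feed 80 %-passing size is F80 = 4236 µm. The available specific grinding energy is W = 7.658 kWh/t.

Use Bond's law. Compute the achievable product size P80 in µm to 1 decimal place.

Bond:  W = 10 Wi (1/√P − 1/√F)
⇒ 1/√P80 = W/(10 Wi) + 1/√F80
  = 7.6580/(10·12.9) + 1/√4236 = 0.059364 + 0.015365 = 0.074729
P80 = (1/0.074729)² = 13.3817² = 179.07 µm

P80 = 179.1 µm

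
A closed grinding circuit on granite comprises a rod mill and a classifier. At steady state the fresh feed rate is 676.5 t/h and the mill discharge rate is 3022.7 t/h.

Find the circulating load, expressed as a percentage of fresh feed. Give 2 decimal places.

CL = 346.81 %

Steady state: M = F + R.
R = M − F = 3022.7 − 676.5 = 2346.2 t/h
CL = 100·R/F = 100·2346.2/676.5 = 346.81 %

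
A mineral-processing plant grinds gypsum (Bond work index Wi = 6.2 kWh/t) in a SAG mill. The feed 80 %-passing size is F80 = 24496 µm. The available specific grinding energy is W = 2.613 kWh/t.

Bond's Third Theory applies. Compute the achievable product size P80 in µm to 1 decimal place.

W = 10·Wi·[P80^(−½) − F80^(−½)]
P80^(−½) = W/(10 Wi) + F80^(−½)
  = 2.6130/(10·6.2) + 1/√24496 = 0.042145 + 0.006389 = 0.048534
P80 = (1/0.048534)² = 20.6039² = 424.52 µm

P80 = 424.5 µm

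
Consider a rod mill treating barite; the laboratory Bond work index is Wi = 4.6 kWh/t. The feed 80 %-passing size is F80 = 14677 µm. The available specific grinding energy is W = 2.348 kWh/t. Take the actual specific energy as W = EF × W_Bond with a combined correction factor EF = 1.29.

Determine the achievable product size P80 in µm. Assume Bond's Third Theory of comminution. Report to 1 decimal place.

P80 = 437.2 µm

W = 10 Wi / √P80 − 10 Wi / √F80
W_Bond = W / EF = 2.348 / 1.29 = 1.8202 kWh/t
P80^-0.5 = F80^-0.5 + W_Bond/(10 Wi)
  = 1.8202/(10·4.6) + 1/√14677 = 0.039569 + 0.008254 = 0.047823
P80 = (1/0.047823)² = 20.9105² = 437.25 µm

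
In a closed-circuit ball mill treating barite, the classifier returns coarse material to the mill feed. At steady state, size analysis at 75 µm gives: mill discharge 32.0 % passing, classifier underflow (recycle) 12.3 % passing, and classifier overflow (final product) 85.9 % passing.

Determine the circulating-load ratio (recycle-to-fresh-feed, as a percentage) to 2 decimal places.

CL = 273.60 %

Mass balance on the −75 µm fraction:
(1+r)·d = r·u + o ⇒ r = (o−d)/(d−u)
r = (85.9 − 32.0)/(32.0 − 12.3) = 53.9/19.7 = 2.7360
CL = 100·r = 273.60 %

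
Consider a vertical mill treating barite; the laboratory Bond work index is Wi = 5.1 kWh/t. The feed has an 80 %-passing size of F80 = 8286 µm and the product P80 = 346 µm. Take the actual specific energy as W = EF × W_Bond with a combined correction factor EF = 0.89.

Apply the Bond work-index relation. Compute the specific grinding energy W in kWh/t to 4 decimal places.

W = 1.9415 kWh/t

W = 10 Wi / √P80 − 10 Wi / √F80
1/√346 = 0.053760;  1/√8286 = 0.010986
W = 10·5.1·(0.053760 − 0.010986) = 2.1815 kWh/t
With EF = 0.89: W = 2.1815·0.89 = 1.9415 kWh/t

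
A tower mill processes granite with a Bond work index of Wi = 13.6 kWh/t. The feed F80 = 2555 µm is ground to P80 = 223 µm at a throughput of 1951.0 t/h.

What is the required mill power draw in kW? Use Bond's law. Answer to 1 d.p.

P = 12518.9 kW

W = 10 Wi (P80^-0.5 − F80^-0.5)
W = 10·13.6·(1/√223 − 1/√2555) = 10·13.6·(0.047181) = 6.4167 kWh/t
P_mill = W·ṁ = 6.4167·1951.0 = 12518.9 kW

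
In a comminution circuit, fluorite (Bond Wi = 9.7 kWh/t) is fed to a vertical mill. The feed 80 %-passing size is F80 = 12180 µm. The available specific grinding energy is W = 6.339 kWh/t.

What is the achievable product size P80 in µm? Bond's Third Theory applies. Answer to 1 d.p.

W = 10 Wi / √P80 − 10 Wi / √F80
P80^-0.5 = F80^-0.5 + W/(10 Wi)
  = 6.3390/(10·9.7) + 1/√12180 = 0.065351 + 0.009061 = 0.074412
P80 = (1/0.074412)² = 13.4388² = 180.60 µm

P80 = 180.6 µm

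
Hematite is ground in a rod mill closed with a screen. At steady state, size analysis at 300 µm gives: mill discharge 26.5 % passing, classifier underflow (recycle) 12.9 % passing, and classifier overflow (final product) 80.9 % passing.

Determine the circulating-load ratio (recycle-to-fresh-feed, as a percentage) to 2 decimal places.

CL = 400.00 %

Mass balance on the −300 µm fraction:
r = (o − d)/(d − u)
r = (80.9 − 26.5)/(26.5 − 12.9) = 54.4/13.6 = 4.0000
CL = 100·r = 400.00 %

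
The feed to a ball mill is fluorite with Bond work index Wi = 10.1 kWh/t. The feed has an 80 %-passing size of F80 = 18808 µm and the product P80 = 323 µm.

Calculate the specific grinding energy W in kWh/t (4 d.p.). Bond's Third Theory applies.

W = 10·Wi·(P80^(-½) − F80^(-½))
1/√323 = 0.055641;  1/√18808 = 0.007292
W = 10·10.1·(0.055641 − 0.007292) = 4.8833 kWh/t

W = 4.8833 kWh/t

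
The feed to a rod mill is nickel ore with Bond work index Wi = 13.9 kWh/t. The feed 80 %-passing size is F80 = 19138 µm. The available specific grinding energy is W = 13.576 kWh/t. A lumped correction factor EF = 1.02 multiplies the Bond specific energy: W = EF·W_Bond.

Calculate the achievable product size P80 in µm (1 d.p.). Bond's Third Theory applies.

P80 = 94.3 µm

W_Bond = 10·Wi·(1/√P₈₀ − 1/√F₈₀)
W_Bond = W / EF = 13.576 / 1.02 = 13.3098 kWh/t
P80^(−½) = W_Bond/(10 Wi) + F80^(−½)
  = 13.3098/(10·13.9) + 1/√19138 = 0.095754 + 0.007229 = 0.102983
P80 = (1/0.102983)² = 9.7104² = 94.29 µm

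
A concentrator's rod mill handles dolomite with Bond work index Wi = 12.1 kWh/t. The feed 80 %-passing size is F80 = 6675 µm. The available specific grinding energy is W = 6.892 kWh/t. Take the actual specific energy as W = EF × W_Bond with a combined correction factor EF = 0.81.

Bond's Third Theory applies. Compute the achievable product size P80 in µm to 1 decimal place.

W = 10 Wi / √P80 − 10 Wi / √F80
W_Bond = W / EF = 6.892 / 0.81 = 8.5086 kWh/t
⇒ 1/√P80 = W_Bond/(10 Wi) + 1/√F80
  = 8.5086/(10·12.1) + 1/√6675 = 0.070319 + 0.012240 = 0.082559
P80 = (1/0.082559)² = 12.1125² = 146.71 µm

P80 = 146.7 µm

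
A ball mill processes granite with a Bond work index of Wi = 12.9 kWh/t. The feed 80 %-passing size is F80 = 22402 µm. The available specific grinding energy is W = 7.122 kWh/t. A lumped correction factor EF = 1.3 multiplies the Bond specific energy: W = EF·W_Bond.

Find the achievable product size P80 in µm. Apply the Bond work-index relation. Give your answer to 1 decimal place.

W = 10·Wi·[P80^(−½) − F80^(−½)]
W_Bond = W / EF = 7.122 / 1.3 = 5.4785 kWh/t
1/√P80 = 1/√F80 + W_Bond/(10·Wi)
  = 5.4785/(10·12.9) + 1/√22402 = 0.042469 + 0.006681 = 0.049150
P80 = (1/0.049150)² = 20.3459² = 413.96 µm

P80 = 414.0 µm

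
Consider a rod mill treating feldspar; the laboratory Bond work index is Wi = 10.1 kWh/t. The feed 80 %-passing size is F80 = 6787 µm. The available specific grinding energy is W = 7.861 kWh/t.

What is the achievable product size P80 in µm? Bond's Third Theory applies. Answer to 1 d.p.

P80 = 123.5 µm

W_Bond = 10·Wi·(1/√P₈₀ − 1/√F₈₀)
P80^(−½) = W/(10 Wi) + F80^(−½)
  = 7.8610/(10·10.1) + 1/√6787 = 0.077832 + 0.012138 = 0.089970
P80 = (1/0.089970)² = 11.1148² = 123.54 µm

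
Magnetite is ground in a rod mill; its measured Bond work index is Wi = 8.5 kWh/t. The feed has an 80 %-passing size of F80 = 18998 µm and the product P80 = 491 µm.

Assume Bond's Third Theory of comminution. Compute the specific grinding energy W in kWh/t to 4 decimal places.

W = 10 Wi (1/√P80 − 1/√F80)  [Bond]
1/√491 = 0.045129;  1/√18998 = 0.007255
W = 10·8.5·(0.045129 − 0.007255) = 3.2193 kWh/t

W = 3.2193 kWh/t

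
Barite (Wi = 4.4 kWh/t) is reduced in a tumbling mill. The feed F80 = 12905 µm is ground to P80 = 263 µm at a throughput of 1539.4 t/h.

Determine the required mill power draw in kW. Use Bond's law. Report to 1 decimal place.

W = 10·Wi·[P80^(−½) − F80^(−½)]
W = 10·4.4·(1/√263 − 1/√12905) = 10·4.4·(0.052860) = 2.3258 kWh/t
P = W·T = 2.3258·1539.4 = 3580.4 kW

P = 3580.4 kW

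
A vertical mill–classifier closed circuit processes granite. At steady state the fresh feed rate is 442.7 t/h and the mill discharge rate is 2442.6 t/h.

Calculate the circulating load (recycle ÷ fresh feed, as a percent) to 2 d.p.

Mill node: discharge = fresh + recycle.
R = M − F = 2442.6 − 442.7 = 1999.9 t/h
CL = 100·R/F = 100·1999.9/442.7 = 451.75 %

CL = 451.75 %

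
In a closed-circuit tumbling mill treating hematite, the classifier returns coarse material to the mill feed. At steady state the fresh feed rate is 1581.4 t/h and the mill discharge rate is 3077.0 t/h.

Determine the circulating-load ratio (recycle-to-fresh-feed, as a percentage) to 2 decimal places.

CL = 94.57 %

M = F + R at steady state, so:
R = M − F = 3077.0 − 1581.4 = 1495.6 t/h
CL = 100·R/F = 100·1495.6/1581.4 = 94.57 %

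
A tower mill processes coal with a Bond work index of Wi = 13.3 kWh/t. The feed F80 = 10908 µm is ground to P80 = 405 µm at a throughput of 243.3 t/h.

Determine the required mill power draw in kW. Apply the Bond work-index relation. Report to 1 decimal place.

P = 1298.1 kW

W = 10 Wi (P80^-0.5 − F80^-0.5)
W = 10·13.3·(1/√405 − 1/√10908) = 10·13.3·(0.040116) = 5.3354 kWh/t
P = W·T = 5.3354·243.3 = 1298.1 kW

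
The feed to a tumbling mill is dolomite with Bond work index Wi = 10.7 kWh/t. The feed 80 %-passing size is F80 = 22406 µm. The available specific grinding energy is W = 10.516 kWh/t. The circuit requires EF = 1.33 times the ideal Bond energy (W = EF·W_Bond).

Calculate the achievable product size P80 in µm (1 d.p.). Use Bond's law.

P80 = 154.0 µm

W = 10·Wi·[P80^(−½) − F80^(−½)]
W_Bond = W / EF = 10.516 / 1.33 = 7.9068 kWh/t
1/√P80 = 1/√F80 + W_Bond/(10·Wi)
  = 7.9068/(10·10.7) + 1/√22406 = 0.073895 + 0.006681 = 0.080576
P80 = (1/0.080576)² = 12.4107² = 154.03 µm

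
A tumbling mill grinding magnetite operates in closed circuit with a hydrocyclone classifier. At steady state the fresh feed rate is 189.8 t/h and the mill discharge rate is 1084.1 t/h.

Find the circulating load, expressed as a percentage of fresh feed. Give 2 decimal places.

M = F + R at steady state, so:
R = M − F = 1084.1 − 189.8 = 894.3 t/h
CL = 100·R/F = 100·894.3/189.8 = 471.18 %

CL = 471.18 %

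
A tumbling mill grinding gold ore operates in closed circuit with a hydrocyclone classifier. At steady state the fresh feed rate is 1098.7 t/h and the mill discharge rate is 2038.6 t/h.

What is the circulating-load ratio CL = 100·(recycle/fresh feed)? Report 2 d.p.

Mill node: discharge = fresh + recycle.
R = M − F = 2038.6 − 1098.7 = 939.9 t/h
CL = 100·R/F = 100·939.9/1098.7 = 85.55 %

CL = 85.55 %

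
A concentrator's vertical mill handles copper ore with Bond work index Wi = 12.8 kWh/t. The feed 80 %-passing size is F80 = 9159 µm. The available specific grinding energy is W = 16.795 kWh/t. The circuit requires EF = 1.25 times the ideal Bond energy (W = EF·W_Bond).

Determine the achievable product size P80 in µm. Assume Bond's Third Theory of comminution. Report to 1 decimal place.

W = 10·Wi·[P80^(−½) − F80^(−½)]
W_Bond = W / EF = 16.795 / 1.25 = 13.4360 kWh/t
1/√P80 = 1/√F80 + W_Bond/(10·Wi)
  = 13.4360/(10·12.8) + 1/√9159 = 0.104969 + 0.010449 = 0.115418
P80 = (1/0.115418)² = 8.6642² = 75.07 µm

P80 = 75.1 µm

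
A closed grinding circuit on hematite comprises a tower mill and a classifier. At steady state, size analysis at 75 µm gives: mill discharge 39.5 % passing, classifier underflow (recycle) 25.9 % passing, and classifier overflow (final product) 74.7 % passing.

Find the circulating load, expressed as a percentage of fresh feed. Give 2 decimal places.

CL = 258.82 %

Two-product formula at 75 µm:
(1+r)d = ru + o → r = (o−d)/(d−u)
r = (74.7 − 39.5)/(39.5 − 25.9) = 35.2/13.6 = 2.5882
CL = 100·r = 258.82 %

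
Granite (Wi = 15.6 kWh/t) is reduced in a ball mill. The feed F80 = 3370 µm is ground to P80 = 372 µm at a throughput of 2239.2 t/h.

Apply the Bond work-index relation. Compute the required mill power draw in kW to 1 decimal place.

W = 10·Wi·[P80^(−½) − F80^(−½)]
W = 10·15.6·(1/√372 − 1/√3370) = 10·15.6·(0.034622) = 5.4010 kWh/t
Mill draw = 5.4010 × 2239.2 = 12093.8 kW

P = 12093.8 kW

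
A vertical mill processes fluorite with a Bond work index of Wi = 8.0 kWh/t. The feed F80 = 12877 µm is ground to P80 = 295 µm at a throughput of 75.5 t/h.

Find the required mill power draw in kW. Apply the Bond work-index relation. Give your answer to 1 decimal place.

P = 298.4 kW

W_Bond = 10·Wi·(1/√P₈₀ − 1/√F₈₀)
W = 10·8.0·(1/√295 − 1/√12877) = 10·8.0·(0.049410) = 3.9528 kWh/t
P_mill = W·ṁ = 3.9528·75.5 = 298.4 kW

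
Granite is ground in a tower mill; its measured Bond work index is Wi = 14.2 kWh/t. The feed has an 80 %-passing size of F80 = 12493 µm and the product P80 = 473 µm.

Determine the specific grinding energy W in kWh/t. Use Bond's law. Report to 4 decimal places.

W = 10·Wi·[P80^(−½) − F80^(−½)]
1/√473 = 0.045980;  1/√12493 = 0.008947
W = 10·14.2·(0.045980 − 0.008947) = 5.2587 kWh/t

W = 5.2587 kWh/t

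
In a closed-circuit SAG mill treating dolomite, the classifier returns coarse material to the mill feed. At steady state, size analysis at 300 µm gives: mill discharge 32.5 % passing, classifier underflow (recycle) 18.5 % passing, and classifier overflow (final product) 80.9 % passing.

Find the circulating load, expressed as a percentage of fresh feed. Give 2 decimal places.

CL = 345.71 %

Classifier node, passing 300 µm:
(1+r)·d = r·u + o ⇒ r = (o−d)/(d−u)
r = (80.9 − 32.5)/(32.5 − 18.5) = 48.4/14.0 = 3.4571
CL = 100·r = 345.71 %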